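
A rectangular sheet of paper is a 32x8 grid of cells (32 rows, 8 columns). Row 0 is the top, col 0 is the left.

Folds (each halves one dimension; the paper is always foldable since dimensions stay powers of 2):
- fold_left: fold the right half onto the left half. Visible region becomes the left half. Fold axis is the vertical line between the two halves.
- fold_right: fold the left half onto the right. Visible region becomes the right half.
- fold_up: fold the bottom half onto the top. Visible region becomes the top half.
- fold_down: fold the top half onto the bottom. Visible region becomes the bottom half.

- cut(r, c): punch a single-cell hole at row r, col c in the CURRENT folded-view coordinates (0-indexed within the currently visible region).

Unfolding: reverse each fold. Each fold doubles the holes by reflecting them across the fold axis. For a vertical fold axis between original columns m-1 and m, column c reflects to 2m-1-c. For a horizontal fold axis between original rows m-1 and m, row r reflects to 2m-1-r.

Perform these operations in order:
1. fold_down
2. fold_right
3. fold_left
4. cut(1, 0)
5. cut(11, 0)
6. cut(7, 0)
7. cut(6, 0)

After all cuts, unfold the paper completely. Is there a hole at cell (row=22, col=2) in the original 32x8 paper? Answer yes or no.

Answer: no

Derivation:
Op 1 fold_down: fold axis h@16; visible region now rows[16,32) x cols[0,8) = 16x8
Op 2 fold_right: fold axis v@4; visible region now rows[16,32) x cols[4,8) = 16x4
Op 3 fold_left: fold axis v@6; visible region now rows[16,32) x cols[4,6) = 16x2
Op 4 cut(1, 0): punch at orig (17,4); cuts so far [(17, 4)]; region rows[16,32) x cols[4,6) = 16x2
Op 5 cut(11, 0): punch at orig (27,4); cuts so far [(17, 4), (27, 4)]; region rows[16,32) x cols[4,6) = 16x2
Op 6 cut(7, 0): punch at orig (23,4); cuts so far [(17, 4), (23, 4), (27, 4)]; region rows[16,32) x cols[4,6) = 16x2
Op 7 cut(6, 0): punch at orig (22,4); cuts so far [(17, 4), (22, 4), (23, 4), (27, 4)]; region rows[16,32) x cols[4,6) = 16x2
Unfold 1 (reflect across v@6): 8 holes -> [(17, 4), (17, 7), (22, 4), (22, 7), (23, 4), (23, 7), (27, 4), (27, 7)]
Unfold 2 (reflect across v@4): 16 holes -> [(17, 0), (17, 3), (17, 4), (17, 7), (22, 0), (22, 3), (22, 4), (22, 7), (23, 0), (23, 3), (23, 4), (23, 7), (27, 0), (27, 3), (27, 4), (27, 7)]
Unfold 3 (reflect across h@16): 32 holes -> [(4, 0), (4, 3), (4, 4), (4, 7), (8, 0), (8, 3), (8, 4), (8, 7), (9, 0), (9, 3), (9, 4), (9, 7), (14, 0), (14, 3), (14, 4), (14, 7), (17, 0), (17, 3), (17, 4), (17, 7), (22, 0), (22, 3), (22, 4), (22, 7), (23, 0), (23, 3), (23, 4), (23, 7), (27, 0), (27, 3), (27, 4), (27, 7)]
Holes: [(4, 0), (4, 3), (4, 4), (4, 7), (8, 0), (8, 3), (8, 4), (8, 7), (9, 0), (9, 3), (9, 4), (9, 7), (14, 0), (14, 3), (14, 4), (14, 7), (17, 0), (17, 3), (17, 4), (17, 7), (22, 0), (22, 3), (22, 4), (22, 7), (23, 0), (23, 3), (23, 4), (23, 7), (27, 0), (27, 3), (27, 4), (27, 7)]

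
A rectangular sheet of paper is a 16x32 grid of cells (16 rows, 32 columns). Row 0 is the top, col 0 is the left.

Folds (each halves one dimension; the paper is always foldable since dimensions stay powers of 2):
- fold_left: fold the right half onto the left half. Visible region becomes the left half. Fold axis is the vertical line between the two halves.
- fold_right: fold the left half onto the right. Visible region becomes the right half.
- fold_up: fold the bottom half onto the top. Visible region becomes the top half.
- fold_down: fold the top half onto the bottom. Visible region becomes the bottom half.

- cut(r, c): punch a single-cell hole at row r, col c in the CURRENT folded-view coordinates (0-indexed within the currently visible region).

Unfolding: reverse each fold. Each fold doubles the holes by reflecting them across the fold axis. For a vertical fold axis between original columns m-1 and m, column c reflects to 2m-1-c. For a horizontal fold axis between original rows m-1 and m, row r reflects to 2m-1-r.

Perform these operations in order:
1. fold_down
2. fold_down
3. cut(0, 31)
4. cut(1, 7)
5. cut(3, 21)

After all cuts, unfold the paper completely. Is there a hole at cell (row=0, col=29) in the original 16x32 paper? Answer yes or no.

Op 1 fold_down: fold axis h@8; visible region now rows[8,16) x cols[0,32) = 8x32
Op 2 fold_down: fold axis h@12; visible region now rows[12,16) x cols[0,32) = 4x32
Op 3 cut(0, 31): punch at orig (12,31); cuts so far [(12, 31)]; region rows[12,16) x cols[0,32) = 4x32
Op 4 cut(1, 7): punch at orig (13,7); cuts so far [(12, 31), (13, 7)]; region rows[12,16) x cols[0,32) = 4x32
Op 5 cut(3, 21): punch at orig (15,21); cuts so far [(12, 31), (13, 7), (15, 21)]; region rows[12,16) x cols[0,32) = 4x32
Unfold 1 (reflect across h@12): 6 holes -> [(8, 21), (10, 7), (11, 31), (12, 31), (13, 7), (15, 21)]
Unfold 2 (reflect across h@8): 12 holes -> [(0, 21), (2, 7), (3, 31), (4, 31), (5, 7), (7, 21), (8, 21), (10, 7), (11, 31), (12, 31), (13, 7), (15, 21)]
Holes: [(0, 21), (2, 7), (3, 31), (4, 31), (5, 7), (7, 21), (8, 21), (10, 7), (11, 31), (12, 31), (13, 7), (15, 21)]

Answer: no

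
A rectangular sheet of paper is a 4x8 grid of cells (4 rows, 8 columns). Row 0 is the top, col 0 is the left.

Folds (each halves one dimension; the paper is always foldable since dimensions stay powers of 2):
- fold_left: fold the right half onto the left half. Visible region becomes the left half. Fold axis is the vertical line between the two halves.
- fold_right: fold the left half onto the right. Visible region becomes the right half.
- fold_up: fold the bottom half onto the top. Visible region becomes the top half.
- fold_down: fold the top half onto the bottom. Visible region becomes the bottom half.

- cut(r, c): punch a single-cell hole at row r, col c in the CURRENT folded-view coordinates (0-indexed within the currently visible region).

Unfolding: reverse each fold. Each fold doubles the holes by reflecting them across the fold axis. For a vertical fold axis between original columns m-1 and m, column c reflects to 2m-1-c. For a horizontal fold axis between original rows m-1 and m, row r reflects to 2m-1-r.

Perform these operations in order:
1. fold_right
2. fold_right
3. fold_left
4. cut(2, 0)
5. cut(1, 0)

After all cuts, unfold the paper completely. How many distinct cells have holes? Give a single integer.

Op 1 fold_right: fold axis v@4; visible region now rows[0,4) x cols[4,8) = 4x4
Op 2 fold_right: fold axis v@6; visible region now rows[0,4) x cols[6,8) = 4x2
Op 3 fold_left: fold axis v@7; visible region now rows[0,4) x cols[6,7) = 4x1
Op 4 cut(2, 0): punch at orig (2,6); cuts so far [(2, 6)]; region rows[0,4) x cols[6,7) = 4x1
Op 5 cut(1, 0): punch at orig (1,6); cuts so far [(1, 6), (2, 6)]; region rows[0,4) x cols[6,7) = 4x1
Unfold 1 (reflect across v@7): 4 holes -> [(1, 6), (1, 7), (2, 6), (2, 7)]
Unfold 2 (reflect across v@6): 8 holes -> [(1, 4), (1, 5), (1, 6), (1, 7), (2, 4), (2, 5), (2, 6), (2, 7)]
Unfold 3 (reflect across v@4): 16 holes -> [(1, 0), (1, 1), (1, 2), (1, 3), (1, 4), (1, 5), (1, 6), (1, 7), (2, 0), (2, 1), (2, 2), (2, 3), (2, 4), (2, 5), (2, 6), (2, 7)]

Answer: 16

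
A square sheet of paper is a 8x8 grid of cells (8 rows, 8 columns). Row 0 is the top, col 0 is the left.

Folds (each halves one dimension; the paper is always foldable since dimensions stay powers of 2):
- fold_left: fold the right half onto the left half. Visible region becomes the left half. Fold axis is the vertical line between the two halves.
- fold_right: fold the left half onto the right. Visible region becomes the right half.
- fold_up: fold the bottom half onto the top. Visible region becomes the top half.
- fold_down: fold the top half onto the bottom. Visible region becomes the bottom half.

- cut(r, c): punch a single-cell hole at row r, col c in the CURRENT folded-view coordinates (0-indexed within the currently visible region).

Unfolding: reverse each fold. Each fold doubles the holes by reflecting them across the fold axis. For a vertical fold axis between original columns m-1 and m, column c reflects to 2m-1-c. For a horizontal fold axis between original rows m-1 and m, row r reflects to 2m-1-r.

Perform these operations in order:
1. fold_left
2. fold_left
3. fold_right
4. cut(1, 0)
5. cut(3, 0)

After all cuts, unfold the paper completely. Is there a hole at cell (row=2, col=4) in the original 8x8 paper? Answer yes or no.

Answer: no

Derivation:
Op 1 fold_left: fold axis v@4; visible region now rows[0,8) x cols[0,4) = 8x4
Op 2 fold_left: fold axis v@2; visible region now rows[0,8) x cols[0,2) = 8x2
Op 3 fold_right: fold axis v@1; visible region now rows[0,8) x cols[1,2) = 8x1
Op 4 cut(1, 0): punch at orig (1,1); cuts so far [(1, 1)]; region rows[0,8) x cols[1,2) = 8x1
Op 5 cut(3, 0): punch at orig (3,1); cuts so far [(1, 1), (3, 1)]; region rows[0,8) x cols[1,2) = 8x1
Unfold 1 (reflect across v@1): 4 holes -> [(1, 0), (1, 1), (3, 0), (3, 1)]
Unfold 2 (reflect across v@2): 8 holes -> [(1, 0), (1, 1), (1, 2), (1, 3), (3, 0), (3, 1), (3, 2), (3, 3)]
Unfold 3 (reflect across v@4): 16 holes -> [(1, 0), (1, 1), (1, 2), (1, 3), (1, 4), (1, 5), (1, 6), (1, 7), (3, 0), (3, 1), (3, 2), (3, 3), (3, 4), (3, 5), (3, 6), (3, 7)]
Holes: [(1, 0), (1, 1), (1, 2), (1, 3), (1, 4), (1, 5), (1, 6), (1, 7), (3, 0), (3, 1), (3, 2), (3, 3), (3, 4), (3, 5), (3, 6), (3, 7)]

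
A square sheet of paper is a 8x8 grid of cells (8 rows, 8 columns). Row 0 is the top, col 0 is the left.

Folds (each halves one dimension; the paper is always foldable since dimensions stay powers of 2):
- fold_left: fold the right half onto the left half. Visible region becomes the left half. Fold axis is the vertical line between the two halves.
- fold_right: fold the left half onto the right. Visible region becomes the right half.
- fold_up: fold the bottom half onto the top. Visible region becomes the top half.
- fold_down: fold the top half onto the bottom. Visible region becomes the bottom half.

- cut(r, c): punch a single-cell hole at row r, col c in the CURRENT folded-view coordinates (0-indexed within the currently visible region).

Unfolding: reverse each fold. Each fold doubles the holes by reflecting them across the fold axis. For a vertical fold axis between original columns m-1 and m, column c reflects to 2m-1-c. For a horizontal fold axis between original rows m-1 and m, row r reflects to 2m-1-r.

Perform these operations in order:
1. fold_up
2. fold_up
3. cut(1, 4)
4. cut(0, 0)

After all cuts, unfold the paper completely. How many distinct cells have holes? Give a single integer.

Op 1 fold_up: fold axis h@4; visible region now rows[0,4) x cols[0,8) = 4x8
Op 2 fold_up: fold axis h@2; visible region now rows[0,2) x cols[0,8) = 2x8
Op 3 cut(1, 4): punch at orig (1,4); cuts so far [(1, 4)]; region rows[0,2) x cols[0,8) = 2x8
Op 4 cut(0, 0): punch at orig (0,0); cuts so far [(0, 0), (1, 4)]; region rows[0,2) x cols[0,8) = 2x8
Unfold 1 (reflect across h@2): 4 holes -> [(0, 0), (1, 4), (2, 4), (3, 0)]
Unfold 2 (reflect across h@4): 8 holes -> [(0, 0), (1, 4), (2, 4), (3, 0), (4, 0), (5, 4), (6, 4), (7, 0)]

Answer: 8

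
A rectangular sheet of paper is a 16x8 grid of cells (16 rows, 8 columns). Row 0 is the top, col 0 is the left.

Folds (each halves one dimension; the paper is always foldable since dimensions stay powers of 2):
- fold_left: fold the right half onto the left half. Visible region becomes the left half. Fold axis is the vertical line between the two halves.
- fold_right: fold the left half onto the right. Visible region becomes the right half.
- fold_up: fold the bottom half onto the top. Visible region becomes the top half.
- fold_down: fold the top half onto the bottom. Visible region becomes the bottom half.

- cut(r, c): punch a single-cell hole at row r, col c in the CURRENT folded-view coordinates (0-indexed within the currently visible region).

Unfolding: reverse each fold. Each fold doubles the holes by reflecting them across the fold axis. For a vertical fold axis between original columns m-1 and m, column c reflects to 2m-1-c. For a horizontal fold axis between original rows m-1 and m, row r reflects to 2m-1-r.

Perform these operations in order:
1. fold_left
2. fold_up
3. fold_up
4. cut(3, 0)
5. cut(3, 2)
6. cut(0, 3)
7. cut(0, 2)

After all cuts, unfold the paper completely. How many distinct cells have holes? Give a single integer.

Answer: 32

Derivation:
Op 1 fold_left: fold axis v@4; visible region now rows[0,16) x cols[0,4) = 16x4
Op 2 fold_up: fold axis h@8; visible region now rows[0,8) x cols[0,4) = 8x4
Op 3 fold_up: fold axis h@4; visible region now rows[0,4) x cols[0,4) = 4x4
Op 4 cut(3, 0): punch at orig (3,0); cuts so far [(3, 0)]; region rows[0,4) x cols[0,4) = 4x4
Op 5 cut(3, 2): punch at orig (3,2); cuts so far [(3, 0), (3, 2)]; region rows[0,4) x cols[0,4) = 4x4
Op 6 cut(0, 3): punch at orig (0,3); cuts so far [(0, 3), (3, 0), (3, 2)]; region rows[0,4) x cols[0,4) = 4x4
Op 7 cut(0, 2): punch at orig (0,2); cuts so far [(0, 2), (0, 3), (3, 0), (3, 2)]; region rows[0,4) x cols[0,4) = 4x4
Unfold 1 (reflect across h@4): 8 holes -> [(0, 2), (0, 3), (3, 0), (3, 2), (4, 0), (4, 2), (7, 2), (7, 3)]
Unfold 2 (reflect across h@8): 16 holes -> [(0, 2), (0, 3), (3, 0), (3, 2), (4, 0), (4, 2), (7, 2), (7, 3), (8, 2), (8, 3), (11, 0), (11, 2), (12, 0), (12, 2), (15, 2), (15, 3)]
Unfold 3 (reflect across v@4): 32 holes -> [(0, 2), (0, 3), (0, 4), (0, 5), (3, 0), (3, 2), (3, 5), (3, 7), (4, 0), (4, 2), (4, 5), (4, 7), (7, 2), (7, 3), (7, 4), (7, 5), (8, 2), (8, 3), (8, 4), (8, 5), (11, 0), (11, 2), (11, 5), (11, 7), (12, 0), (12, 2), (12, 5), (12, 7), (15, 2), (15, 3), (15, 4), (15, 5)]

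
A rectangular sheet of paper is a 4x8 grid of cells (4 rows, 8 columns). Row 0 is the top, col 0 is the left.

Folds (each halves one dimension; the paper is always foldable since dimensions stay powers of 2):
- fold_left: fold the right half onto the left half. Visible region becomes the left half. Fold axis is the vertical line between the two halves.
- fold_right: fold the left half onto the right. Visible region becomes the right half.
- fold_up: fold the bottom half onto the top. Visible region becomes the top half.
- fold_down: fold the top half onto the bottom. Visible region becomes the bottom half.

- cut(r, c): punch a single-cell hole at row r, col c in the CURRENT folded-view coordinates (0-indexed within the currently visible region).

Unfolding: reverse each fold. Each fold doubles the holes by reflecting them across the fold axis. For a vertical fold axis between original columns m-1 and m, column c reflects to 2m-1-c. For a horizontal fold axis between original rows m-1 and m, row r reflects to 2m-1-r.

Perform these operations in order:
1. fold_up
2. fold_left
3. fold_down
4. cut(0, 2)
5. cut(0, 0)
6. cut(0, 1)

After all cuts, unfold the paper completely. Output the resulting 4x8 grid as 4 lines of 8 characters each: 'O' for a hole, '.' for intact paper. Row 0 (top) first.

Answer: OOO..OOO
OOO..OOO
OOO..OOO
OOO..OOO

Derivation:
Op 1 fold_up: fold axis h@2; visible region now rows[0,2) x cols[0,8) = 2x8
Op 2 fold_left: fold axis v@4; visible region now rows[0,2) x cols[0,4) = 2x4
Op 3 fold_down: fold axis h@1; visible region now rows[1,2) x cols[0,4) = 1x4
Op 4 cut(0, 2): punch at orig (1,2); cuts so far [(1, 2)]; region rows[1,2) x cols[0,4) = 1x4
Op 5 cut(0, 0): punch at orig (1,0); cuts so far [(1, 0), (1, 2)]; region rows[1,2) x cols[0,4) = 1x4
Op 6 cut(0, 1): punch at orig (1,1); cuts so far [(1, 0), (1, 1), (1, 2)]; region rows[1,2) x cols[0,4) = 1x4
Unfold 1 (reflect across h@1): 6 holes -> [(0, 0), (0, 1), (0, 2), (1, 0), (1, 1), (1, 2)]
Unfold 2 (reflect across v@4): 12 holes -> [(0, 0), (0, 1), (0, 2), (0, 5), (0, 6), (0, 7), (1, 0), (1, 1), (1, 2), (1, 5), (1, 6), (1, 7)]
Unfold 3 (reflect across h@2): 24 holes -> [(0, 0), (0, 1), (0, 2), (0, 5), (0, 6), (0, 7), (1, 0), (1, 1), (1, 2), (1, 5), (1, 6), (1, 7), (2, 0), (2, 1), (2, 2), (2, 5), (2, 6), (2, 7), (3, 0), (3, 1), (3, 2), (3, 5), (3, 6), (3, 7)]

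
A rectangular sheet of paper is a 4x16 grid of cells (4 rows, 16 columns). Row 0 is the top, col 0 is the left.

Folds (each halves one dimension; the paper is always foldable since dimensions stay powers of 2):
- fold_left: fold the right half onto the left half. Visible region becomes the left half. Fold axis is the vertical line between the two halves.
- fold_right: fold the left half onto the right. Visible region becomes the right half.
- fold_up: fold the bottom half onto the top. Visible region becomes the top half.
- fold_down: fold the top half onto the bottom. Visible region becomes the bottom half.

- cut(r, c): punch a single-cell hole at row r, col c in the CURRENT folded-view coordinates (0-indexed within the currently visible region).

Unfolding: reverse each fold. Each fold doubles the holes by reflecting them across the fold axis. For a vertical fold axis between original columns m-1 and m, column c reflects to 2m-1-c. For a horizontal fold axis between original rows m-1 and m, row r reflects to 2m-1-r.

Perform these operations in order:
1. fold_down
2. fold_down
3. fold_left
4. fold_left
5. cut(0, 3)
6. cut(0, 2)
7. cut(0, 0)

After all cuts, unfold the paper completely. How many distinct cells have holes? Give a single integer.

Answer: 48

Derivation:
Op 1 fold_down: fold axis h@2; visible region now rows[2,4) x cols[0,16) = 2x16
Op 2 fold_down: fold axis h@3; visible region now rows[3,4) x cols[0,16) = 1x16
Op 3 fold_left: fold axis v@8; visible region now rows[3,4) x cols[0,8) = 1x8
Op 4 fold_left: fold axis v@4; visible region now rows[3,4) x cols[0,4) = 1x4
Op 5 cut(0, 3): punch at orig (3,3); cuts so far [(3, 3)]; region rows[3,4) x cols[0,4) = 1x4
Op 6 cut(0, 2): punch at orig (3,2); cuts so far [(3, 2), (3, 3)]; region rows[3,4) x cols[0,4) = 1x4
Op 7 cut(0, 0): punch at orig (3,0); cuts so far [(3, 0), (3, 2), (3, 3)]; region rows[3,4) x cols[0,4) = 1x4
Unfold 1 (reflect across v@4): 6 holes -> [(3, 0), (3, 2), (3, 3), (3, 4), (3, 5), (3, 7)]
Unfold 2 (reflect across v@8): 12 holes -> [(3, 0), (3, 2), (3, 3), (3, 4), (3, 5), (3, 7), (3, 8), (3, 10), (3, 11), (3, 12), (3, 13), (3, 15)]
Unfold 3 (reflect across h@3): 24 holes -> [(2, 0), (2, 2), (2, 3), (2, 4), (2, 5), (2, 7), (2, 8), (2, 10), (2, 11), (2, 12), (2, 13), (2, 15), (3, 0), (3, 2), (3, 3), (3, 4), (3, 5), (3, 7), (3, 8), (3, 10), (3, 11), (3, 12), (3, 13), (3, 15)]
Unfold 4 (reflect across h@2): 48 holes -> [(0, 0), (0, 2), (0, 3), (0, 4), (0, 5), (0, 7), (0, 8), (0, 10), (0, 11), (0, 12), (0, 13), (0, 15), (1, 0), (1, 2), (1, 3), (1, 4), (1, 5), (1, 7), (1, 8), (1, 10), (1, 11), (1, 12), (1, 13), (1, 15), (2, 0), (2, 2), (2, 3), (2, 4), (2, 5), (2, 7), (2, 8), (2, 10), (2, 11), (2, 12), (2, 13), (2, 15), (3, 0), (3, 2), (3, 3), (3, 4), (3, 5), (3, 7), (3, 8), (3, 10), (3, 11), (3, 12), (3, 13), (3, 15)]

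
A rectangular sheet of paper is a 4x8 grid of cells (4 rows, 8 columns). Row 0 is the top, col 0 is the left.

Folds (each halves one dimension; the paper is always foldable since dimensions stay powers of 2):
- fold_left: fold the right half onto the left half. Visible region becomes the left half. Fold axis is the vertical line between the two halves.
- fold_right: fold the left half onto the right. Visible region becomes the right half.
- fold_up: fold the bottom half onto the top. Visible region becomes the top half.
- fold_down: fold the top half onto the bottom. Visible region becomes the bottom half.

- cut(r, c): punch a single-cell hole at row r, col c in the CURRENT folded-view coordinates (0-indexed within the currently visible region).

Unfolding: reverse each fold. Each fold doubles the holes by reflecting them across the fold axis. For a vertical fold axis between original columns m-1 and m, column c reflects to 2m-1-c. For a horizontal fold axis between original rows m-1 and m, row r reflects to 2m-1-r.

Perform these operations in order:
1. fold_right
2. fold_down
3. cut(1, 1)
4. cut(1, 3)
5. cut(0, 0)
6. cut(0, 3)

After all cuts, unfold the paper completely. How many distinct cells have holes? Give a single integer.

Op 1 fold_right: fold axis v@4; visible region now rows[0,4) x cols[4,8) = 4x4
Op 2 fold_down: fold axis h@2; visible region now rows[2,4) x cols[4,8) = 2x4
Op 3 cut(1, 1): punch at orig (3,5); cuts so far [(3, 5)]; region rows[2,4) x cols[4,8) = 2x4
Op 4 cut(1, 3): punch at orig (3,7); cuts so far [(3, 5), (3, 7)]; region rows[2,4) x cols[4,8) = 2x4
Op 5 cut(0, 0): punch at orig (2,4); cuts so far [(2, 4), (3, 5), (3, 7)]; region rows[2,4) x cols[4,8) = 2x4
Op 6 cut(0, 3): punch at orig (2,7); cuts so far [(2, 4), (2, 7), (3, 5), (3, 7)]; region rows[2,4) x cols[4,8) = 2x4
Unfold 1 (reflect across h@2): 8 holes -> [(0, 5), (0, 7), (1, 4), (1, 7), (2, 4), (2, 7), (3, 5), (3, 7)]
Unfold 2 (reflect across v@4): 16 holes -> [(0, 0), (0, 2), (0, 5), (0, 7), (1, 0), (1, 3), (1, 4), (1, 7), (2, 0), (2, 3), (2, 4), (2, 7), (3, 0), (3, 2), (3, 5), (3, 7)]

Answer: 16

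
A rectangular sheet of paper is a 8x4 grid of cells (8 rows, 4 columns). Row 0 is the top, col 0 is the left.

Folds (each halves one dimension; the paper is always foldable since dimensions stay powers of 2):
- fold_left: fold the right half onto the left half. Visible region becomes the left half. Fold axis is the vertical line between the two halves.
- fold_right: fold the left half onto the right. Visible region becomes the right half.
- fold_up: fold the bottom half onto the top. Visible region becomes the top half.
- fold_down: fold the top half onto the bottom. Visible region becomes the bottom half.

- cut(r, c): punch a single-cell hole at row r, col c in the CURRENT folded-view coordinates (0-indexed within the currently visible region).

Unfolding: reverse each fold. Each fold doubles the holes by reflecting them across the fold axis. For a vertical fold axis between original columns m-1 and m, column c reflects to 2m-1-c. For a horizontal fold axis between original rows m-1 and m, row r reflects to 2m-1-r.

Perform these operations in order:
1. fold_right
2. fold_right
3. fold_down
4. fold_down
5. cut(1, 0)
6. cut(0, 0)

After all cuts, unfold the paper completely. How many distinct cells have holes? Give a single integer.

Op 1 fold_right: fold axis v@2; visible region now rows[0,8) x cols[2,4) = 8x2
Op 2 fold_right: fold axis v@3; visible region now rows[0,8) x cols[3,4) = 8x1
Op 3 fold_down: fold axis h@4; visible region now rows[4,8) x cols[3,4) = 4x1
Op 4 fold_down: fold axis h@6; visible region now rows[6,8) x cols[3,4) = 2x1
Op 5 cut(1, 0): punch at orig (7,3); cuts so far [(7, 3)]; region rows[6,8) x cols[3,4) = 2x1
Op 6 cut(0, 0): punch at orig (6,3); cuts so far [(6, 3), (7, 3)]; region rows[6,8) x cols[3,4) = 2x1
Unfold 1 (reflect across h@6): 4 holes -> [(4, 3), (5, 3), (6, 3), (7, 3)]
Unfold 2 (reflect across h@4): 8 holes -> [(0, 3), (1, 3), (2, 3), (3, 3), (4, 3), (5, 3), (6, 3), (7, 3)]
Unfold 3 (reflect across v@3): 16 holes -> [(0, 2), (0, 3), (1, 2), (1, 3), (2, 2), (2, 3), (3, 2), (3, 3), (4, 2), (4, 3), (5, 2), (5, 3), (6, 2), (6, 3), (7, 2), (7, 3)]
Unfold 4 (reflect across v@2): 32 holes -> [(0, 0), (0, 1), (0, 2), (0, 3), (1, 0), (1, 1), (1, 2), (1, 3), (2, 0), (2, 1), (2, 2), (2, 3), (3, 0), (3, 1), (3, 2), (3, 3), (4, 0), (4, 1), (4, 2), (4, 3), (5, 0), (5, 1), (5, 2), (5, 3), (6, 0), (6, 1), (6, 2), (6, 3), (7, 0), (7, 1), (7, 2), (7, 3)]

Answer: 32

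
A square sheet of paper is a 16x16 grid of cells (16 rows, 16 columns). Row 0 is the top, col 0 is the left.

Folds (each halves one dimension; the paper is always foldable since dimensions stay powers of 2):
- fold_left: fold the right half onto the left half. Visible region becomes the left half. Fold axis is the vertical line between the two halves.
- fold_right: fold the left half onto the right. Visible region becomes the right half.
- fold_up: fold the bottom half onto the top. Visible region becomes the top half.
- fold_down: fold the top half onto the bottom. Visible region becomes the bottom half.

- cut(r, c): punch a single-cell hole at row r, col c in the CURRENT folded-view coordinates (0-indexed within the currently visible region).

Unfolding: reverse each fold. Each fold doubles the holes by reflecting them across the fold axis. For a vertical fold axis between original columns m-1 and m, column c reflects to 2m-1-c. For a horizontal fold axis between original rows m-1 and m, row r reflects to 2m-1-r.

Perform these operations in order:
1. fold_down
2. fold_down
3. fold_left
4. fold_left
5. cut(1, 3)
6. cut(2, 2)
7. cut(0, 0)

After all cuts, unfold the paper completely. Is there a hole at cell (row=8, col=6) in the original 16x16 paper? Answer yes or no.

Op 1 fold_down: fold axis h@8; visible region now rows[8,16) x cols[0,16) = 8x16
Op 2 fold_down: fold axis h@12; visible region now rows[12,16) x cols[0,16) = 4x16
Op 3 fold_left: fold axis v@8; visible region now rows[12,16) x cols[0,8) = 4x8
Op 4 fold_left: fold axis v@4; visible region now rows[12,16) x cols[0,4) = 4x4
Op 5 cut(1, 3): punch at orig (13,3); cuts so far [(13, 3)]; region rows[12,16) x cols[0,4) = 4x4
Op 6 cut(2, 2): punch at orig (14,2); cuts so far [(13, 3), (14, 2)]; region rows[12,16) x cols[0,4) = 4x4
Op 7 cut(0, 0): punch at orig (12,0); cuts so far [(12, 0), (13, 3), (14, 2)]; region rows[12,16) x cols[0,4) = 4x4
Unfold 1 (reflect across v@4): 6 holes -> [(12, 0), (12, 7), (13, 3), (13, 4), (14, 2), (14, 5)]
Unfold 2 (reflect across v@8): 12 holes -> [(12, 0), (12, 7), (12, 8), (12, 15), (13, 3), (13, 4), (13, 11), (13, 12), (14, 2), (14, 5), (14, 10), (14, 13)]
Unfold 3 (reflect across h@12): 24 holes -> [(9, 2), (9, 5), (9, 10), (9, 13), (10, 3), (10, 4), (10, 11), (10, 12), (11, 0), (11, 7), (11, 8), (11, 15), (12, 0), (12, 7), (12, 8), (12, 15), (13, 3), (13, 4), (13, 11), (13, 12), (14, 2), (14, 5), (14, 10), (14, 13)]
Unfold 4 (reflect across h@8): 48 holes -> [(1, 2), (1, 5), (1, 10), (1, 13), (2, 3), (2, 4), (2, 11), (2, 12), (3, 0), (3, 7), (3, 8), (3, 15), (4, 0), (4, 7), (4, 8), (4, 15), (5, 3), (5, 4), (5, 11), (5, 12), (6, 2), (6, 5), (6, 10), (6, 13), (9, 2), (9, 5), (9, 10), (9, 13), (10, 3), (10, 4), (10, 11), (10, 12), (11, 0), (11, 7), (11, 8), (11, 15), (12, 0), (12, 7), (12, 8), (12, 15), (13, 3), (13, 4), (13, 11), (13, 12), (14, 2), (14, 5), (14, 10), (14, 13)]
Holes: [(1, 2), (1, 5), (1, 10), (1, 13), (2, 3), (2, 4), (2, 11), (2, 12), (3, 0), (3, 7), (3, 8), (3, 15), (4, 0), (4, 7), (4, 8), (4, 15), (5, 3), (5, 4), (5, 11), (5, 12), (6, 2), (6, 5), (6, 10), (6, 13), (9, 2), (9, 5), (9, 10), (9, 13), (10, 3), (10, 4), (10, 11), (10, 12), (11, 0), (11, 7), (11, 8), (11, 15), (12, 0), (12, 7), (12, 8), (12, 15), (13, 3), (13, 4), (13, 11), (13, 12), (14, 2), (14, 5), (14, 10), (14, 13)]

Answer: no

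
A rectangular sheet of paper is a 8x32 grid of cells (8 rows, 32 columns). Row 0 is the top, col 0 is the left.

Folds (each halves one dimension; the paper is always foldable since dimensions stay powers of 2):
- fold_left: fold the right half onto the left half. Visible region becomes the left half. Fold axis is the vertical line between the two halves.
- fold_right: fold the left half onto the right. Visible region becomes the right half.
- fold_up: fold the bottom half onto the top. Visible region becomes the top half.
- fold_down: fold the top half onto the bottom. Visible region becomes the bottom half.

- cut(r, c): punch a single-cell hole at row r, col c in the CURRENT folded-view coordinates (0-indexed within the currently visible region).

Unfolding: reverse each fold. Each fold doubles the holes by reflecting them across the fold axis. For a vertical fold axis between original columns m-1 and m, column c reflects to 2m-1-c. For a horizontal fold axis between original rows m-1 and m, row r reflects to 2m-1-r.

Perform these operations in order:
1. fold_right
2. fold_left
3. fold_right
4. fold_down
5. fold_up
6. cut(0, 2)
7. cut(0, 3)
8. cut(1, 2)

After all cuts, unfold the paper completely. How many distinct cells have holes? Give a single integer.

Answer: 96

Derivation:
Op 1 fold_right: fold axis v@16; visible region now rows[0,8) x cols[16,32) = 8x16
Op 2 fold_left: fold axis v@24; visible region now rows[0,8) x cols[16,24) = 8x8
Op 3 fold_right: fold axis v@20; visible region now rows[0,8) x cols[20,24) = 8x4
Op 4 fold_down: fold axis h@4; visible region now rows[4,8) x cols[20,24) = 4x4
Op 5 fold_up: fold axis h@6; visible region now rows[4,6) x cols[20,24) = 2x4
Op 6 cut(0, 2): punch at orig (4,22); cuts so far [(4, 22)]; region rows[4,6) x cols[20,24) = 2x4
Op 7 cut(0, 3): punch at orig (4,23); cuts so far [(4, 22), (4, 23)]; region rows[4,6) x cols[20,24) = 2x4
Op 8 cut(1, 2): punch at orig (5,22); cuts so far [(4, 22), (4, 23), (5, 22)]; region rows[4,6) x cols[20,24) = 2x4
Unfold 1 (reflect across h@6): 6 holes -> [(4, 22), (4, 23), (5, 22), (6, 22), (7, 22), (7, 23)]
Unfold 2 (reflect across h@4): 12 holes -> [(0, 22), (0, 23), (1, 22), (2, 22), (3, 22), (3, 23), (4, 22), (4, 23), (5, 22), (6, 22), (7, 22), (7, 23)]
Unfold 3 (reflect across v@20): 24 holes -> [(0, 16), (0, 17), (0, 22), (0, 23), (1, 17), (1, 22), (2, 17), (2, 22), (3, 16), (3, 17), (3, 22), (3, 23), (4, 16), (4, 17), (4, 22), (4, 23), (5, 17), (5, 22), (6, 17), (6, 22), (7, 16), (7, 17), (7, 22), (7, 23)]
Unfold 4 (reflect across v@24): 48 holes -> [(0, 16), (0, 17), (0, 22), (0, 23), (0, 24), (0, 25), (0, 30), (0, 31), (1, 17), (1, 22), (1, 25), (1, 30), (2, 17), (2, 22), (2, 25), (2, 30), (3, 16), (3, 17), (3, 22), (3, 23), (3, 24), (3, 25), (3, 30), (3, 31), (4, 16), (4, 17), (4, 22), (4, 23), (4, 24), (4, 25), (4, 30), (4, 31), (5, 17), (5, 22), (5, 25), (5, 30), (6, 17), (6, 22), (6, 25), (6, 30), (7, 16), (7, 17), (7, 22), (7, 23), (7, 24), (7, 25), (7, 30), (7, 31)]
Unfold 5 (reflect across v@16): 96 holes -> [(0, 0), (0, 1), (0, 6), (0, 7), (0, 8), (0, 9), (0, 14), (0, 15), (0, 16), (0, 17), (0, 22), (0, 23), (0, 24), (0, 25), (0, 30), (0, 31), (1, 1), (1, 6), (1, 9), (1, 14), (1, 17), (1, 22), (1, 25), (1, 30), (2, 1), (2, 6), (2, 9), (2, 14), (2, 17), (2, 22), (2, 25), (2, 30), (3, 0), (3, 1), (3, 6), (3, 7), (3, 8), (3, 9), (3, 14), (3, 15), (3, 16), (3, 17), (3, 22), (3, 23), (3, 24), (3, 25), (3, 30), (3, 31), (4, 0), (4, 1), (4, 6), (4, 7), (4, 8), (4, 9), (4, 14), (4, 15), (4, 16), (4, 17), (4, 22), (4, 23), (4, 24), (4, 25), (4, 30), (4, 31), (5, 1), (5, 6), (5, 9), (5, 14), (5, 17), (5, 22), (5, 25), (5, 30), (6, 1), (6, 6), (6, 9), (6, 14), (6, 17), (6, 22), (6, 25), (6, 30), (7, 0), (7, 1), (7, 6), (7, 7), (7, 8), (7, 9), (7, 14), (7, 15), (7, 16), (7, 17), (7, 22), (7, 23), (7, 24), (7, 25), (7, 30), (7, 31)]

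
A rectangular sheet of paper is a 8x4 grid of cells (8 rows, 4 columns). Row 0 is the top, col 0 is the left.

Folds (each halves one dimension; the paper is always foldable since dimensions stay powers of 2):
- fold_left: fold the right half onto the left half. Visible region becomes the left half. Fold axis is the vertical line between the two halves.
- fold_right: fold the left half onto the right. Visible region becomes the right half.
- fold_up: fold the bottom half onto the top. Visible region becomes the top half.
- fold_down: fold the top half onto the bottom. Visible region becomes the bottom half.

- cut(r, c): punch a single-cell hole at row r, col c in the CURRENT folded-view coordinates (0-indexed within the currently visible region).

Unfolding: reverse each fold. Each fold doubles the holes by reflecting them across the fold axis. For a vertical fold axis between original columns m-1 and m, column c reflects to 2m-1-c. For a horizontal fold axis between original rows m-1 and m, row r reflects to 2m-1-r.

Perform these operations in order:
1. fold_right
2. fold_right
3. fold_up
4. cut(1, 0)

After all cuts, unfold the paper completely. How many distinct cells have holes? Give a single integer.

Answer: 8

Derivation:
Op 1 fold_right: fold axis v@2; visible region now rows[0,8) x cols[2,4) = 8x2
Op 2 fold_right: fold axis v@3; visible region now rows[0,8) x cols[3,4) = 8x1
Op 3 fold_up: fold axis h@4; visible region now rows[0,4) x cols[3,4) = 4x1
Op 4 cut(1, 0): punch at orig (1,3); cuts so far [(1, 3)]; region rows[0,4) x cols[3,4) = 4x1
Unfold 1 (reflect across h@4): 2 holes -> [(1, 3), (6, 3)]
Unfold 2 (reflect across v@3): 4 holes -> [(1, 2), (1, 3), (6, 2), (6, 3)]
Unfold 3 (reflect across v@2): 8 holes -> [(1, 0), (1, 1), (1, 2), (1, 3), (6, 0), (6, 1), (6, 2), (6, 3)]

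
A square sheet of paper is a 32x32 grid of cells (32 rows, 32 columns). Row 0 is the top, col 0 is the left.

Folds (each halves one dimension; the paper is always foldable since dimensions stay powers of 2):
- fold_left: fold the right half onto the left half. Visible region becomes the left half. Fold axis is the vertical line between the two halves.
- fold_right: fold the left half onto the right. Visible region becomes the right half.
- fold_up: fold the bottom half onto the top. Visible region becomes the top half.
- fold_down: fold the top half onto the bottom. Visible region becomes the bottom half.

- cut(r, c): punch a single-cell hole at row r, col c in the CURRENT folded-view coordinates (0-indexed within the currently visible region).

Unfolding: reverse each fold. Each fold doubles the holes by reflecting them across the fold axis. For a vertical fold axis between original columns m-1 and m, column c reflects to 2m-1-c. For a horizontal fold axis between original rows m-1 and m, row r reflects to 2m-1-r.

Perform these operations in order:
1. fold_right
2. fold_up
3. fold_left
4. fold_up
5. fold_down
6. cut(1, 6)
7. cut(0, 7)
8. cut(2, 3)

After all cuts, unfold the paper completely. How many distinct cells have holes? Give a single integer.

Op 1 fold_right: fold axis v@16; visible region now rows[0,32) x cols[16,32) = 32x16
Op 2 fold_up: fold axis h@16; visible region now rows[0,16) x cols[16,32) = 16x16
Op 3 fold_left: fold axis v@24; visible region now rows[0,16) x cols[16,24) = 16x8
Op 4 fold_up: fold axis h@8; visible region now rows[0,8) x cols[16,24) = 8x8
Op 5 fold_down: fold axis h@4; visible region now rows[4,8) x cols[16,24) = 4x8
Op 6 cut(1, 6): punch at orig (5,22); cuts so far [(5, 22)]; region rows[4,8) x cols[16,24) = 4x8
Op 7 cut(0, 7): punch at orig (4,23); cuts so far [(4, 23), (5, 22)]; region rows[4,8) x cols[16,24) = 4x8
Op 8 cut(2, 3): punch at orig (6,19); cuts so far [(4, 23), (5, 22), (6, 19)]; region rows[4,8) x cols[16,24) = 4x8
Unfold 1 (reflect across h@4): 6 holes -> [(1, 19), (2, 22), (3, 23), (4, 23), (5, 22), (6, 19)]
Unfold 2 (reflect across h@8): 12 holes -> [(1, 19), (2, 22), (3, 23), (4, 23), (5, 22), (6, 19), (9, 19), (10, 22), (11, 23), (12, 23), (13, 22), (14, 19)]
Unfold 3 (reflect across v@24): 24 holes -> [(1, 19), (1, 28), (2, 22), (2, 25), (3, 23), (3, 24), (4, 23), (4, 24), (5, 22), (5, 25), (6, 19), (6, 28), (9, 19), (9, 28), (10, 22), (10, 25), (11, 23), (11, 24), (12, 23), (12, 24), (13, 22), (13, 25), (14, 19), (14, 28)]
Unfold 4 (reflect across h@16): 48 holes -> [(1, 19), (1, 28), (2, 22), (2, 25), (3, 23), (3, 24), (4, 23), (4, 24), (5, 22), (5, 25), (6, 19), (6, 28), (9, 19), (9, 28), (10, 22), (10, 25), (11, 23), (11, 24), (12, 23), (12, 24), (13, 22), (13, 25), (14, 19), (14, 28), (17, 19), (17, 28), (18, 22), (18, 25), (19, 23), (19, 24), (20, 23), (20, 24), (21, 22), (21, 25), (22, 19), (22, 28), (25, 19), (25, 28), (26, 22), (26, 25), (27, 23), (27, 24), (28, 23), (28, 24), (29, 22), (29, 25), (30, 19), (30, 28)]
Unfold 5 (reflect across v@16): 96 holes -> [(1, 3), (1, 12), (1, 19), (1, 28), (2, 6), (2, 9), (2, 22), (2, 25), (3, 7), (3, 8), (3, 23), (3, 24), (4, 7), (4, 8), (4, 23), (4, 24), (5, 6), (5, 9), (5, 22), (5, 25), (6, 3), (6, 12), (6, 19), (6, 28), (9, 3), (9, 12), (9, 19), (9, 28), (10, 6), (10, 9), (10, 22), (10, 25), (11, 7), (11, 8), (11, 23), (11, 24), (12, 7), (12, 8), (12, 23), (12, 24), (13, 6), (13, 9), (13, 22), (13, 25), (14, 3), (14, 12), (14, 19), (14, 28), (17, 3), (17, 12), (17, 19), (17, 28), (18, 6), (18, 9), (18, 22), (18, 25), (19, 7), (19, 8), (19, 23), (19, 24), (20, 7), (20, 8), (20, 23), (20, 24), (21, 6), (21, 9), (21, 22), (21, 25), (22, 3), (22, 12), (22, 19), (22, 28), (25, 3), (25, 12), (25, 19), (25, 28), (26, 6), (26, 9), (26, 22), (26, 25), (27, 7), (27, 8), (27, 23), (27, 24), (28, 7), (28, 8), (28, 23), (28, 24), (29, 6), (29, 9), (29, 22), (29, 25), (30, 3), (30, 12), (30, 19), (30, 28)]

Answer: 96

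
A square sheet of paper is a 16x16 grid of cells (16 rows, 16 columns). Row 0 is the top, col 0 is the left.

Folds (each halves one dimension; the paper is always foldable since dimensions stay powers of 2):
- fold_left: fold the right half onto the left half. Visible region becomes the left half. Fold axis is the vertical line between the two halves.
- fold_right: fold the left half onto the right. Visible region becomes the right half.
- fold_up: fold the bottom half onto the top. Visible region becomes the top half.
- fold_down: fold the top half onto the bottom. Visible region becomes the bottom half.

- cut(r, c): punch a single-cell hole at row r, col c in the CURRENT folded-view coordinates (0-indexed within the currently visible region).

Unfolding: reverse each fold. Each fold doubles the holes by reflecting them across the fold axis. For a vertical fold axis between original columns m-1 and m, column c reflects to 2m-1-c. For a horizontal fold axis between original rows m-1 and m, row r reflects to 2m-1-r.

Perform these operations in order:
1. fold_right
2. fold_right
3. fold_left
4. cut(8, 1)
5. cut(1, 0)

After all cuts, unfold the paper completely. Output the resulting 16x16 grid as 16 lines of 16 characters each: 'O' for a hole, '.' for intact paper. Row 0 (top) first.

Op 1 fold_right: fold axis v@8; visible region now rows[0,16) x cols[8,16) = 16x8
Op 2 fold_right: fold axis v@12; visible region now rows[0,16) x cols[12,16) = 16x4
Op 3 fold_left: fold axis v@14; visible region now rows[0,16) x cols[12,14) = 16x2
Op 4 cut(8, 1): punch at orig (8,13); cuts so far [(8, 13)]; region rows[0,16) x cols[12,14) = 16x2
Op 5 cut(1, 0): punch at orig (1,12); cuts so far [(1, 12), (8, 13)]; region rows[0,16) x cols[12,14) = 16x2
Unfold 1 (reflect across v@14): 4 holes -> [(1, 12), (1, 15), (8, 13), (8, 14)]
Unfold 2 (reflect across v@12): 8 holes -> [(1, 8), (1, 11), (1, 12), (1, 15), (8, 9), (8, 10), (8, 13), (8, 14)]
Unfold 3 (reflect across v@8): 16 holes -> [(1, 0), (1, 3), (1, 4), (1, 7), (1, 8), (1, 11), (1, 12), (1, 15), (8, 1), (8, 2), (8, 5), (8, 6), (8, 9), (8, 10), (8, 13), (8, 14)]

Answer: ................
O..OO..OO..OO..O
................
................
................
................
................
................
.OO..OO..OO..OO.
................
................
................
................
................
................
................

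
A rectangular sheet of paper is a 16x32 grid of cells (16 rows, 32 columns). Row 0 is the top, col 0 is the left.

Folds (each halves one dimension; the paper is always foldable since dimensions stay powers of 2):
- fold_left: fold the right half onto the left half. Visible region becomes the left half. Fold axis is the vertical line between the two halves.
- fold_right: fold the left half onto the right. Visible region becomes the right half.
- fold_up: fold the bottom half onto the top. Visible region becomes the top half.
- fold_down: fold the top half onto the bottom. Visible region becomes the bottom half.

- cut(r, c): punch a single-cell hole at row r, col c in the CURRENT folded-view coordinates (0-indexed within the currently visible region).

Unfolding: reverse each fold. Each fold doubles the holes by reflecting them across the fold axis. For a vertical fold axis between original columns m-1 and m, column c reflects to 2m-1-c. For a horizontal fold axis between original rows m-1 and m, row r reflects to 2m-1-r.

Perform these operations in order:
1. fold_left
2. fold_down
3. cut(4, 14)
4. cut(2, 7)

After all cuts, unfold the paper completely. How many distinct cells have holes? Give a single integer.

Op 1 fold_left: fold axis v@16; visible region now rows[0,16) x cols[0,16) = 16x16
Op 2 fold_down: fold axis h@8; visible region now rows[8,16) x cols[0,16) = 8x16
Op 3 cut(4, 14): punch at orig (12,14); cuts so far [(12, 14)]; region rows[8,16) x cols[0,16) = 8x16
Op 4 cut(2, 7): punch at orig (10,7); cuts so far [(10, 7), (12, 14)]; region rows[8,16) x cols[0,16) = 8x16
Unfold 1 (reflect across h@8): 4 holes -> [(3, 14), (5, 7), (10, 7), (12, 14)]
Unfold 2 (reflect across v@16): 8 holes -> [(3, 14), (3, 17), (5, 7), (5, 24), (10, 7), (10, 24), (12, 14), (12, 17)]

Answer: 8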